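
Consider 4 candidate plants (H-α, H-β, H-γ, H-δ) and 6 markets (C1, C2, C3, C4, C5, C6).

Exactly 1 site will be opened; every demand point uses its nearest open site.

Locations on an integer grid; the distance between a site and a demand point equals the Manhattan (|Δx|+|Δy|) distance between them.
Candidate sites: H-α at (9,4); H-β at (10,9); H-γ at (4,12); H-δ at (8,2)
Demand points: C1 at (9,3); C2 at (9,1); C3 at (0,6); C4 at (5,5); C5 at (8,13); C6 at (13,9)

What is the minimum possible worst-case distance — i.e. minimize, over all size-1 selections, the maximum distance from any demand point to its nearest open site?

Open {H-α}.
  Farthest demand point is C3 at distance 11 (to H-α); all others are ≤ 11.
With {H-δ} the worst case is 12.
With {H-β} the worst case is 13.
No size-1 selection achieves below 11.

11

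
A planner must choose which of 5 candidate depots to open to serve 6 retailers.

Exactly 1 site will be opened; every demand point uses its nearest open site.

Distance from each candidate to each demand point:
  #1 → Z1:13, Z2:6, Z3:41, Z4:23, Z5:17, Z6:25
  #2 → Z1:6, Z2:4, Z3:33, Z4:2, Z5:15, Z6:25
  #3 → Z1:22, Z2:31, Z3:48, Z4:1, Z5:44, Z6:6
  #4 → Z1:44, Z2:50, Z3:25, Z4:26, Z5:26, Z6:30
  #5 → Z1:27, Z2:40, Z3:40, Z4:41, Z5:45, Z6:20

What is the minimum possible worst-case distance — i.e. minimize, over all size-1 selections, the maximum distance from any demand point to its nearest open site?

Open {#2}.
  Farthest demand point is Z3 at distance 33 (to #2); all others are ≤ 33.
With {#1} the worst case is 41.
With {#5} the worst case is 45.
No size-1 selection achieves below 33.

33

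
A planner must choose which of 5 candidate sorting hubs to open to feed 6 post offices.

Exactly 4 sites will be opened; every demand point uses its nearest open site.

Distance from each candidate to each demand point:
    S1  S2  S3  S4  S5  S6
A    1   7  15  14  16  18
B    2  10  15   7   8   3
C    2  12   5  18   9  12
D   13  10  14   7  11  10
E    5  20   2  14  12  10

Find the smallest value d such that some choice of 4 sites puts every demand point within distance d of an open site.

Open {A, B, C, D}.
  Farthest demand point is S5 at distance 8 (to B); all others are ≤ 8.
With {A, B, C, E} the worst case is 8.
With {A, B, D, E} the worst case is 8.
No size-4 selection achieves below 8.

8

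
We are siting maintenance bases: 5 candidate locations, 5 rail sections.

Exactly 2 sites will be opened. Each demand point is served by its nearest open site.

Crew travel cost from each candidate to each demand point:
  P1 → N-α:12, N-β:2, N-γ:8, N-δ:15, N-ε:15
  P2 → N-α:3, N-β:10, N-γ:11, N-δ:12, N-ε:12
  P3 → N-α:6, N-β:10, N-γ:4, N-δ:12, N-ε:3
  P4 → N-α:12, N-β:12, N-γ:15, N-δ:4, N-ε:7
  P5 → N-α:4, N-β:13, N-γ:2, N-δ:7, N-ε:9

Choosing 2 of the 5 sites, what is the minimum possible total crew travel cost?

24

Open {P1, P5}.
  N-α→P5 4, N-β→P1 2, N-γ→P5 2, N-δ→P5 7, N-ε→P5 9  ⇒ total 24.
Compare {P3, P5}: total 26.
Compare {P1, P3}: total 27.
No size-2 selection does better; minimum is 24.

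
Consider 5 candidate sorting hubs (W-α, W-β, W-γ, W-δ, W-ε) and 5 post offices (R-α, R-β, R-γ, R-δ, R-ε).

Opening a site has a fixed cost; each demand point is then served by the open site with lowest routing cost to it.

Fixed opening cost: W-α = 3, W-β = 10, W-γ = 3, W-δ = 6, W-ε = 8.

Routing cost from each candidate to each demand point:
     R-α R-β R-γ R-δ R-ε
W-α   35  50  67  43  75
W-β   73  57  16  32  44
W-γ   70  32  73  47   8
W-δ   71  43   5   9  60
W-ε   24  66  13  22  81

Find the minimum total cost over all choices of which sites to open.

95

Open {W-γ, W-δ, W-ε}: assign each demand point to its cheapest open site.
  R-α→W-ε 24, R-β→W-γ 32, R-γ→W-δ 5, R-δ→W-δ 9, R-ε→W-γ 8
  routing cost 78, fixed 17 → total 95.
Compare {W-α, W-γ, W-δ, W-ε}: routing cost 78 + fixed 20 = 98.
Compare {W-α, W-γ, W-δ}: routing cost 89 + fixed 12 = 101.
Compare {W-β, W-γ, W-δ, W-ε}: routing cost 78 + fixed 27 = 105.
All other subsets cost ≥ 98. Minimum total cost: 95.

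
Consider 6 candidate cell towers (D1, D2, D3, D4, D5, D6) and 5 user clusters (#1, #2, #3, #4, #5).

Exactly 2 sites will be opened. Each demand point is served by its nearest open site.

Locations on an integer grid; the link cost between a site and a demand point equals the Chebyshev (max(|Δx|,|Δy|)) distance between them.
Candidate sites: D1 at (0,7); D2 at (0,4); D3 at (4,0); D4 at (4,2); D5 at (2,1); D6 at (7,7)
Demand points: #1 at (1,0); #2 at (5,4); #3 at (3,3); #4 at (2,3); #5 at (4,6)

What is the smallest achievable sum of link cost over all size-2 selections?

Open {D4, D5}.
  #1→D5 1, #2→D4 2, #3→D4 1, #4→D4 2, #5→D4 4  ⇒ total 10.
Compare {D4, D6}: total 11.
Compare {D5, D6}: total 11.
No size-2 selection does better; minimum is 10.

10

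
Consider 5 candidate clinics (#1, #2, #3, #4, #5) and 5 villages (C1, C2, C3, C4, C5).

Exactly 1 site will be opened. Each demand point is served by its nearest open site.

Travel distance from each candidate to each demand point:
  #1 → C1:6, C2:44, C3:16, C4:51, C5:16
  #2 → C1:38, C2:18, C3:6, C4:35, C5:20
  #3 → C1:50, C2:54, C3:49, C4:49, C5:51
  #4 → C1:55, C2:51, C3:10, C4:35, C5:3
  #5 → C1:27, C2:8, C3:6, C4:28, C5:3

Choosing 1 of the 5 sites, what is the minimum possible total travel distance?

Open {#5}.
  C1→#5 27, C2→#5 8, C3→#5 6, C4→#5 28, C5→#5 3  ⇒ total 72.
Compare {#2}: total 117.
Compare {#1}: total 133.
No size-1 selection does better; minimum is 72.

72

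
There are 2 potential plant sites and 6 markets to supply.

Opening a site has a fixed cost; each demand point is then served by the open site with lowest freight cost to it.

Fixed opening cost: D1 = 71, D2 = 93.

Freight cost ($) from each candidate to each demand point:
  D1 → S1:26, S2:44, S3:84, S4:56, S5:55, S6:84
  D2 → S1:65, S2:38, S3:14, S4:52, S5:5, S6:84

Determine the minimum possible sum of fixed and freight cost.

351

Open {D2}: assign each demand point to its cheapest open site.
  S1→D2 65, S2→D2 38, S3→D2 14, S4→D2 52, S5→D2 5, S6→D2 84
  freight cost 258, fixed 93 → total 351.
Compare {D1, D2}: freight cost 219 + fixed 164 = 383.
Compare {D1}: freight cost 349 + fixed 71 = 420.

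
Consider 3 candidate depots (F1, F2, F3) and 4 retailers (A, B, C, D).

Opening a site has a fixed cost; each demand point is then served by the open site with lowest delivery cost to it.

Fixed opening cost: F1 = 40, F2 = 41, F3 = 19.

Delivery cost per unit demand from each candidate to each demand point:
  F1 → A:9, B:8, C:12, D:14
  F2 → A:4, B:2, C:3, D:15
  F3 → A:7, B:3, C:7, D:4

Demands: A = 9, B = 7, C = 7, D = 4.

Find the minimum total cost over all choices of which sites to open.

147

Open {F2, F3}: assign each demand point to its cheapest open site.
  A→F2 9×4=36, B→F2 7×2=14, C→F2 7×3=21, D→F3 4×4=16
  delivery cost 87, fixed 60 → total 147.
Compare {F3}: delivery cost 149 + fixed 19 = 168.
Compare {F2}: delivery cost 131 + fixed 41 = 172.
Compare {F1, F2, F3}: delivery cost 87 + fixed 100 = 187.
All other subsets cost ≥ 168. Minimum total cost: 147.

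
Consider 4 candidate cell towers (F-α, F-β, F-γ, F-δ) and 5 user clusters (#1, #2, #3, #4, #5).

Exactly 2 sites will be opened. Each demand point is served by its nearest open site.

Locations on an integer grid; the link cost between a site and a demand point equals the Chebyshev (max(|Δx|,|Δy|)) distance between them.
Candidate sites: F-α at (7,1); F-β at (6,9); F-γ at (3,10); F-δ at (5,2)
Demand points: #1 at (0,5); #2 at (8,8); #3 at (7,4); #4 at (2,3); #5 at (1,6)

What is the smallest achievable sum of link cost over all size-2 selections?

Open {F-β, F-δ}.
  #1→F-δ 5, #2→F-β 2, #3→F-δ 2, #4→F-δ 3, #5→F-δ 4  ⇒ total 16.
Compare {F-γ, F-δ}: total 19.
Compare {F-α, F-δ}: total 20.
No size-2 selection does better; minimum is 16.

16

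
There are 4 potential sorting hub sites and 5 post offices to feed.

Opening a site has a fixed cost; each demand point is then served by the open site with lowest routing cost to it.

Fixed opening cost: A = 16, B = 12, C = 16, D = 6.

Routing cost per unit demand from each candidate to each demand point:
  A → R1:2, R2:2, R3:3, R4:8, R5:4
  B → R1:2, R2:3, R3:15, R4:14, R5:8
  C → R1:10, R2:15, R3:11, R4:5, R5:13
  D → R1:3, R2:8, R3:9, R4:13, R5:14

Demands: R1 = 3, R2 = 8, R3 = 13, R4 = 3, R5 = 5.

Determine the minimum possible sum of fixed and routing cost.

121

Open {A}: assign each demand point to its cheapest open site.
  R1→A 3×2=6, R2→A 8×2=16, R3→A 13×3=39, R4→A 3×8=24, R5→A 5×4=20
  routing cost 105, fixed 16 → total 121.
Compare {A, D}: routing cost 105 + fixed 22 = 127.
Compare {A, C}: routing cost 96 + fixed 32 = 128.
Compare {A, B}: routing cost 105 + fixed 28 = 133.
All other subsets cost ≥ 127. Minimum total cost: 121.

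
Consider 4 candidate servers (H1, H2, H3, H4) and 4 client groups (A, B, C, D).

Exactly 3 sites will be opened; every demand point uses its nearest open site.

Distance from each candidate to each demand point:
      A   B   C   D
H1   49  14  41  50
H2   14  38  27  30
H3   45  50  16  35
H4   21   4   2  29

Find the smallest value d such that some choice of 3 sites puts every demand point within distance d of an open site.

Open {H1, H2, H4}.
  Farthest demand point is D at distance 29 (to H4); all others are ≤ 29.
With {H1, H3, H4} the worst case is 29.
With {H2, H3, H4} the worst case is 29.
No size-3 selection achieves below 29.

29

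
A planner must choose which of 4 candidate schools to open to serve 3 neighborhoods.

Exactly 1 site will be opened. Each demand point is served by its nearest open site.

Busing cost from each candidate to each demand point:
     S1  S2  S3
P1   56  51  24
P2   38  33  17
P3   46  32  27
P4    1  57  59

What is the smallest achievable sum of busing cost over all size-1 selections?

88

Open {P2}.
  S1→P2 38, S2→P2 33, S3→P2 17  ⇒ total 88.
Compare {P3}: total 105.
Compare {P4}: total 117.
No size-1 selection does better; minimum is 88.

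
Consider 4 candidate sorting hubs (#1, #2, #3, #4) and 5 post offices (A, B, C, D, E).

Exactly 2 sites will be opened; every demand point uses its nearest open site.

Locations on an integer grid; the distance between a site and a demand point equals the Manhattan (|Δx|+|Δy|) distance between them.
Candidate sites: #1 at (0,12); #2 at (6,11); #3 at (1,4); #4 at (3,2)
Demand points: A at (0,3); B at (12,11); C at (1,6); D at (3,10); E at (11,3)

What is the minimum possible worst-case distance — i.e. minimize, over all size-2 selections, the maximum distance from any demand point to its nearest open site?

9

Open {#2, #4}.
  Farthest demand point is E at distance 9 (to #4); all others are ≤ 9.
With {#2, #3} the worst case is 11.
With {#1, #2} the worst case is 13.
No size-2 selection achieves below 9.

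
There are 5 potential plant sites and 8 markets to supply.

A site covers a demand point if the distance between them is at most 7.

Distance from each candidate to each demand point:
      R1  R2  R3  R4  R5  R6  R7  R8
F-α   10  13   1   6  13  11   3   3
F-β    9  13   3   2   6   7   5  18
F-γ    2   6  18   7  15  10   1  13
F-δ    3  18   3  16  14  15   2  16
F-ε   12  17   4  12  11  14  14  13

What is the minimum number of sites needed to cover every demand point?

3

Coverage sets (demand points within 7 of each site):
  F-α: {R3, R4, R7, R8}
  F-β: {R3, R4, R5, R6, R7}
  F-γ: {R1, R2, R4, R7}
  F-δ: {R1, R3, R7}
  F-ε: {R3}
No 2 sites suffice: every size-2 union leaves at least one demand point uncovered.
But {F-α, F-β, F-γ} covers everything, so the minimum is 3.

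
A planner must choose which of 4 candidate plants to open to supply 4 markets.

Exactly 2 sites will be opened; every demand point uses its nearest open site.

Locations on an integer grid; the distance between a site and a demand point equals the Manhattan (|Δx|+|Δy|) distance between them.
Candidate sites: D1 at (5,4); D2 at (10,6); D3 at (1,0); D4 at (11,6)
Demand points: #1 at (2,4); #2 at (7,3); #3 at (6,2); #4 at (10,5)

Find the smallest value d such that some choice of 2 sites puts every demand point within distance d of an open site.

Open {D1, D2}.
  Farthest demand point is #1 at distance 3 (to D1); all others are ≤ 3.
With {D1, D4} the worst case is 3.
With {D1, D3} the worst case is 6.
No size-2 selection achieves below 3.

3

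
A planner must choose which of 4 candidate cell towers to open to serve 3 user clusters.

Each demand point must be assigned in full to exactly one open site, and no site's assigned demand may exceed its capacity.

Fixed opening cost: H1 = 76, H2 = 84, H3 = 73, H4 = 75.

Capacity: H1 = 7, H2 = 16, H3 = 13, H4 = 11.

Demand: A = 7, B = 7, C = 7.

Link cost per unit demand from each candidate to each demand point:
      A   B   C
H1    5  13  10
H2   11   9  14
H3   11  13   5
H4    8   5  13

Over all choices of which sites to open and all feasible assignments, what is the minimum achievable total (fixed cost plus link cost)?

Open {H1, H3, H4}; cheapest assignment that respects the capacities:
  H1 (cap 7, load 7): A — cost 7×5 = 35
  H3 (cap 13, load 7): C — cost 7×5 = 35
  H4 (cap 11, load 7): B — cost 7×5 = 35
  Shipping 105, fixed 224 → total 329.
  Any other capacity-feasible assignment to {H1, H3, H4} ships for at least 105.
Compare {H2, H3}: its best feasible assignment gives total 332.
Compare {H1, H2}: its best feasible assignment gives total 356.
Every other set of open sites that can feasibly serve all demand totals ≥ 332 even under its best assignment. Minimum: 329.

329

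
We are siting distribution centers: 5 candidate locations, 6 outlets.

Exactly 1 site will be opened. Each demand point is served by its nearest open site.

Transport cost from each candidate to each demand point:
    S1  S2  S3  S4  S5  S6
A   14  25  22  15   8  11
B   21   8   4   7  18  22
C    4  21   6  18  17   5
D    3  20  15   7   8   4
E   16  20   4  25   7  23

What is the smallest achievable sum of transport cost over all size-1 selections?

57

Open {D}.
  S1→D 3, S2→D 20, S3→D 15, S4→D 7, S5→D 8, S6→D 4  ⇒ total 57.
Compare {C}: total 71.
Compare {B}: total 80.
No size-1 selection does better; minimum is 57.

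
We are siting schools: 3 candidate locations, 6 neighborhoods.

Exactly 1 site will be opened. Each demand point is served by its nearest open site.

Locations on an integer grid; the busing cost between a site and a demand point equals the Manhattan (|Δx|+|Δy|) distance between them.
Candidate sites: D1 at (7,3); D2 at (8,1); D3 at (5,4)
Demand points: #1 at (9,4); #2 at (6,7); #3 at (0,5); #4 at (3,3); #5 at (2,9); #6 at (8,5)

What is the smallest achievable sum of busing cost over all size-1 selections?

Open {D3}.
  #1→D3 4, #2→D3 4, #3→D3 6, #4→D3 3, #5→D3 8, #6→D3 4  ⇒ total 29.
Compare {D1}: total 35.
Compare {D2}: total 49.

29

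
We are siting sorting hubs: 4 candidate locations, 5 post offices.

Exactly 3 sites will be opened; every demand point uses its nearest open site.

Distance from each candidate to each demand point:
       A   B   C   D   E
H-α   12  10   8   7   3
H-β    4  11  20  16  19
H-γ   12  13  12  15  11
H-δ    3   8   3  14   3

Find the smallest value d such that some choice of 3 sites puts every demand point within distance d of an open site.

Open {H-α, H-β, H-δ}.
  Farthest demand point is B at distance 8 (to H-δ); all others are ≤ 8.
With {H-α, H-γ, H-δ} the worst case is 8.
With {H-α, H-β, H-γ} the worst case is 10.
No size-3 selection achieves below 8.

8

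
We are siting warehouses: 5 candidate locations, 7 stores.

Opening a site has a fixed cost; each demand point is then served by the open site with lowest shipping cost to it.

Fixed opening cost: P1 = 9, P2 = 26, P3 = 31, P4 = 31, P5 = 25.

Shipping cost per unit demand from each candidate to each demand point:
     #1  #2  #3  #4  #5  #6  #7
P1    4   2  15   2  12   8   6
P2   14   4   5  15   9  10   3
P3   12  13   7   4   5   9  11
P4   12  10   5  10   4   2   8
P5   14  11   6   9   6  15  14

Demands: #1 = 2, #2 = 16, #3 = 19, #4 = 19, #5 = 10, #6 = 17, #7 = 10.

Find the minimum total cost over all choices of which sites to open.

Open {P1, P2, P4}: assign each demand point to its cheapest open site.
  #1→P1 2×4=8, #2→P1 16×2=32, #3→P2 19×5=95, #4→P1 19×2=38, #5→P4 10×4=40, #6→P4 17×2=34, #7→P2 10×3=30
  shipping cost 277, fixed 66 → total 343.
Compare {P1, P4}: shipping cost 307 + fixed 40 = 347.
Compare {P1, P2, P4, P5}: shipping cost 277 + fixed 91 = 368.
Compare {P1, P4, P5}: shipping cost 307 + fixed 65 = 372.
All other subsets cost ≥ 347. Minimum total cost: 343.

343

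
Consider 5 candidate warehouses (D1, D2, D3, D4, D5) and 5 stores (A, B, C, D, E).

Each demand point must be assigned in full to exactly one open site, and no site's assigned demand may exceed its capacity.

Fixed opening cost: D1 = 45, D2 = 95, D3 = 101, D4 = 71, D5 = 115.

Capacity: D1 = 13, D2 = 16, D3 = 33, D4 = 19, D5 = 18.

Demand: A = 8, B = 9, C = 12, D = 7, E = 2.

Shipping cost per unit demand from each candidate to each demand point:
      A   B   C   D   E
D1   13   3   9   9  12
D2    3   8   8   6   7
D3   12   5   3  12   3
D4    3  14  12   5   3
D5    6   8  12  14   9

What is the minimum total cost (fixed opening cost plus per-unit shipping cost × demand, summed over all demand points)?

Open {D3, D4}; cheapest assignment that respects the capacities:
  D3 (cap 33, load 23): B, C, E — cost 9×5 + 12×3 + 2×3 = 87
  D4 (cap 19, load 15): A, D — cost 8×3 + 7×5 = 59
  Shipping 146, fixed 172 → total 318.
  Any other capacity-feasible assignment to {D3, D4} ships for at least 146.
Compare {D1, D3, D4}: its best feasible assignment gives total 345.
Compare {D2, D3}: its best feasible assignment gives total 349.
Every other set of open sites that can feasibly serve all demand totals ≥ 345 even under its best assignment. Minimum: 318.

318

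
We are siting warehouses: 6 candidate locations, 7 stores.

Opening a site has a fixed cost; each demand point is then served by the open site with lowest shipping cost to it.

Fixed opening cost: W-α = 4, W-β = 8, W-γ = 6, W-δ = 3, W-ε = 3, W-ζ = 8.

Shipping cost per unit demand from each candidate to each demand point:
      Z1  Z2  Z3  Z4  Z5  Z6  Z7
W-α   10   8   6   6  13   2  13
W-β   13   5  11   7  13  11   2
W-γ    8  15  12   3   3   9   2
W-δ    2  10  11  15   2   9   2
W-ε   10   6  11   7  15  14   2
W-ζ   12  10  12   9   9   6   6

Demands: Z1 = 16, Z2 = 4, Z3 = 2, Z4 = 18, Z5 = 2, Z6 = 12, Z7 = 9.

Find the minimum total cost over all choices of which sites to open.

184

Open {W-α, W-γ, W-δ, W-ε}: assign each demand point to its cheapest open site.
  Z1→W-δ 16×2=32, Z2→W-ε 4×6=24, Z3→W-α 2×6=12, Z4→W-γ 18×3=54, Z5→W-δ 2×2=4, Z6→W-α 12×2=24, Z7→W-γ 9×2=18
  shipping cost 168, fixed 16 → total 184.
Compare {W-α, W-β, W-γ, W-δ}: shipping cost 164 + fixed 21 = 185.
Compare {W-α, W-β, W-γ, W-δ, W-ε}: shipping cost 164 + fixed 24 = 188.
Compare {W-α, W-γ, W-δ}: shipping cost 176 + fixed 13 = 189.
All other subsets cost ≥ 185. Minimum total cost: 184.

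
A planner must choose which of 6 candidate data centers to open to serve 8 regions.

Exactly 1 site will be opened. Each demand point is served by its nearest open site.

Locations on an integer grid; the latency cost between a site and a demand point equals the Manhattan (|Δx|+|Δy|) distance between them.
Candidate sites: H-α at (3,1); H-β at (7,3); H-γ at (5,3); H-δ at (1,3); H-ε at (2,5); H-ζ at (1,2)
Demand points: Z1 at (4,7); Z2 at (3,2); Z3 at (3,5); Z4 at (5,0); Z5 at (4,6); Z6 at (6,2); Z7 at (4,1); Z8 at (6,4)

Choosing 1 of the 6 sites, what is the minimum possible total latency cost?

26

Open {H-γ}.
  Z1→H-γ 5, Z2→H-γ 3, Z3→H-γ 4, Z4→H-γ 3, Z5→H-γ 4, Z6→H-γ 2, Z7→H-γ 3, Z8→H-γ 2  ⇒ total 26.
Compare {H-α}: total 32.
Compare {H-β}: total 38.
No size-1 selection does better; minimum is 26.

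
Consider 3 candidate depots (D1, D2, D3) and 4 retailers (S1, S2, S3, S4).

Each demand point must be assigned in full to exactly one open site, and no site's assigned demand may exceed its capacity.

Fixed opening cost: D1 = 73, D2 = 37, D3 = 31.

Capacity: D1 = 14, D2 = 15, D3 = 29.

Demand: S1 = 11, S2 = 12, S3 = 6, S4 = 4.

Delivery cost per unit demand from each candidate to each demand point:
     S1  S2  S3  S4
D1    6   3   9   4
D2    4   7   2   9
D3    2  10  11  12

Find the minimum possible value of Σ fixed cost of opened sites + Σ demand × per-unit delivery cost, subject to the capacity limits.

247

Open {D1, D2, D3}; cheapest assignment that respects the capacities:
  D1 (cap 14, load 12): S2 — cost 12×3 = 36
  D2 (cap 15, load 10): S3, S4 — cost 6×2 + 4×9 = 48
  D3 (cap 29, load 11): S1 — cost 11×2 = 22
  Shipping 106, fixed 141 → total 247.
  Any other capacity-feasible assignment to {D1, D2, D3} ships for at least 106.
Compare {D2, D3}: its best feasible assignment gives total 258.
Compare {D1, D3}: its best feasible assignment gives total 276.
Every other set of open sites that can feasibly serve all demand totals ≥ 258 even under its best assignment. Minimum: 247.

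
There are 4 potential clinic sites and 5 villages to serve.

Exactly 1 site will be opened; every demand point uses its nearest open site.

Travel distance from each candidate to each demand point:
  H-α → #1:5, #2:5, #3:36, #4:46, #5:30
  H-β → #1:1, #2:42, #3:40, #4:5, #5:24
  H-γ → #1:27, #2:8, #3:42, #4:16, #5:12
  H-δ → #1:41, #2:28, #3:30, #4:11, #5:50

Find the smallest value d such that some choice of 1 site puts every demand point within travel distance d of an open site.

Open {H-β}.
  Farthest demand point is #2 at travel distance 42 (to H-β); all others are ≤ 42.
With {H-γ} the worst case is 42.
With {H-α} the worst case is 46.
No size-1 selection achieves below 42.

42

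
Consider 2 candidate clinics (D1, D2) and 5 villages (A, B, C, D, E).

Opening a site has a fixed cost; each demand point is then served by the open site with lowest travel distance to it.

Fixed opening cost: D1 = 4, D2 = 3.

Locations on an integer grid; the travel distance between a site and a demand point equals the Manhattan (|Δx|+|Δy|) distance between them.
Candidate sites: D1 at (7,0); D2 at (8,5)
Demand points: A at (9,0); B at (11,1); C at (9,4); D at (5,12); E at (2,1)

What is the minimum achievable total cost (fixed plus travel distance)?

32

Open {D1, D2}: assign each demand point to its cheapest open site.
  A→D1 2, B→D1 5, C→D2 2, D→D2 10, E→D1 6
  travel distance 25, fixed 7 → total 32.
Compare {D1}: travel distance 33 + fixed 4 = 37.
Compare {D2}: travel distance 35 + fixed 3 = 38.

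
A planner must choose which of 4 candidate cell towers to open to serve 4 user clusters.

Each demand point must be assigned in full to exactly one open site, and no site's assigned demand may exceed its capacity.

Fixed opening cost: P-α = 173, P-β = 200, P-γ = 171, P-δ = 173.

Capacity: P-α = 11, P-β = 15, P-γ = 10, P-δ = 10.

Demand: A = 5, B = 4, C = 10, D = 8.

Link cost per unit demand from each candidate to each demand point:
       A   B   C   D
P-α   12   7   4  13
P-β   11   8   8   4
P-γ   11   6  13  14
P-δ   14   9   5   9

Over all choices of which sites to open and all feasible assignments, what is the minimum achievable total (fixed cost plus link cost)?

Open {P-α, P-β, P-γ}; cheapest assignment that respects the capacities:
  P-α (cap 11, load 10): C — cost 10×4 = 40
  P-β (cap 15, load 13): A, D — cost 5×11 + 8×4 = 87
  P-γ (cap 10, load 4): B — cost 4×6 = 24
  Shipping 151, fixed 544 → total 695.
  Any other capacity-feasible assignment to {P-α, P-β, P-γ} ships for at least 151.
Compare {P-β, P-γ, P-δ}: its best feasible assignment gives total 705.
Compare {P-α, P-γ, P-δ}: its best feasible assignment gives total 708.
Every other set of open sites that can feasibly serve all demand totals ≥ 705 even under its best assignment. Minimum: 695.

695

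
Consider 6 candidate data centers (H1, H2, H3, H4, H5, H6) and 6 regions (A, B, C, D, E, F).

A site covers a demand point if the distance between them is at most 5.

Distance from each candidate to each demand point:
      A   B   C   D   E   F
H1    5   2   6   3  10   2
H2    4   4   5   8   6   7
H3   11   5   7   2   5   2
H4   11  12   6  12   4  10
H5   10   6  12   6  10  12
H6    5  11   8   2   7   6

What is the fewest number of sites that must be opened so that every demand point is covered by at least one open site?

2

Coverage sets (demand points within 5 of each site):
  H1: {A, B, D, F}
  H2: {A, B, C}
  H3: {B, D, E, F}
  H4: {E}
  H5: {}
  H6: {A, D}
No single site covers all 6 demand points.
But {H2, H3} covers everything, so the minimum is 2.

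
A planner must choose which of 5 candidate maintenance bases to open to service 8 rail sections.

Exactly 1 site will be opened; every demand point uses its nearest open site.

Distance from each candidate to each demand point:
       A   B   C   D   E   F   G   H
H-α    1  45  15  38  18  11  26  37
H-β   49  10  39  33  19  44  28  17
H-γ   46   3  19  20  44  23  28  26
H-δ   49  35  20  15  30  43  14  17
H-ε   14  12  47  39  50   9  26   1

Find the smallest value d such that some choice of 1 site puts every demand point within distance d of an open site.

Open {H-α}.
  Farthest demand point is B at distance 45 (to H-α); all others are ≤ 45.
With {H-γ} the worst case is 46.
With {H-β} the worst case is 49.
No size-1 selection achieves below 45.

45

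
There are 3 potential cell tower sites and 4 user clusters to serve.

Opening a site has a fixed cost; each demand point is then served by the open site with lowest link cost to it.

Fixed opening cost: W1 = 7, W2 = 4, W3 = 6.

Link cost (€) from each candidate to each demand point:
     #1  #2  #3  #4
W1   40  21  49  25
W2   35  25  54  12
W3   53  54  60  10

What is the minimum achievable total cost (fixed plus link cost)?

Open {W1, W2}: assign each demand point to its cheapest open site.
  #1→W2 35, #2→W1 21, #3→W1 49, #4→W2 12
  link cost 117, fixed 11 → total 128.
Compare {W2}: link cost 126 + fixed 4 = 130.
Compare {W1, W2, W3}: link cost 115 + fixed 17 = 132.
Compare {W1, W3}: link cost 120 + fixed 13 = 133.
All other subsets cost ≥ 130. Minimum total cost: 128.

128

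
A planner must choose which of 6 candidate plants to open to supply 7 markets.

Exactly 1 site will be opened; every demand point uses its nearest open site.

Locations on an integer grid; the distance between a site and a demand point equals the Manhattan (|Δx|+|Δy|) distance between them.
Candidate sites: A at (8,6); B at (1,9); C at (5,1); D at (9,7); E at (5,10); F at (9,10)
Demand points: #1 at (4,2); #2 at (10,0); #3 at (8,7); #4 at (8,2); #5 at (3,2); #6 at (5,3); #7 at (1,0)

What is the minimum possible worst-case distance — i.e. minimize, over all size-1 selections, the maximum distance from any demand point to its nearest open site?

9

Open {C}.
  Farthest demand point is #3 at distance 9 (to C); all others are ≤ 9.
With {A} the worst case is 13.
With {D} the worst case is 15.
No size-1 selection achieves below 9.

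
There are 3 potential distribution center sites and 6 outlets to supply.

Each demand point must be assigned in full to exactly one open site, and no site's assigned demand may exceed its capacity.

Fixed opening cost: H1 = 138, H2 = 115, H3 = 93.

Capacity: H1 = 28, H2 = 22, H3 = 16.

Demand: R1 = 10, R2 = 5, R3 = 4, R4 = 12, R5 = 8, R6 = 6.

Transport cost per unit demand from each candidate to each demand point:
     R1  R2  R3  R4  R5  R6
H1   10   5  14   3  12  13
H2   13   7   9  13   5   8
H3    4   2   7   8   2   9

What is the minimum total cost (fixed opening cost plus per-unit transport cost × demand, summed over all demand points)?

538

Open {H1, H2}; cheapest assignment that respects the capacities:
  H1 (cap 28, load 27): R1, R2, R4 — cost 10×10 + 5×5 + 12×3 = 161
  H2 (cap 22, load 18): R3, R5, R6 — cost 4×9 + 8×5 + 6×8 = 124
  Shipping 285, fixed 253 → total 538.
  Any other capacity-feasible assignment to {H1, H2} ships for at least 285.
Compare {H1, H2, H3}: its best feasible assignment gives total 556.
Every other set of open sites that can feasibly serve all demand totals ≥ 556 even under its best assignment. Minimum: 538.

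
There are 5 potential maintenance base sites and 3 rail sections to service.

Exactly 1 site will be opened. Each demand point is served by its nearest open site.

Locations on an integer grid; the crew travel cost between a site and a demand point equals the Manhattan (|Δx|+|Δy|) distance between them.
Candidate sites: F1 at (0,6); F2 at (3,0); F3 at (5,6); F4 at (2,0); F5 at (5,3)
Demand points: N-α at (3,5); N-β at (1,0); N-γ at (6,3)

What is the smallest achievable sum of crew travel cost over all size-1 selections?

Open {F5}.
  N-α→F5 4, N-β→F5 7, N-γ→F5 1  ⇒ total 12.
Compare {F2}: total 13.
Compare {F4}: total 14.
No size-1 selection does better; minimum is 12.

12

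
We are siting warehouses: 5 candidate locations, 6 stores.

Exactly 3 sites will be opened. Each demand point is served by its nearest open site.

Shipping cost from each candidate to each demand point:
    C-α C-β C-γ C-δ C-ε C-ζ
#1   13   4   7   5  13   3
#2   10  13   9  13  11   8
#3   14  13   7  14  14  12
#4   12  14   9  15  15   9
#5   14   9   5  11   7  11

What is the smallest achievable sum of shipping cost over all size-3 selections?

Open {#1, #2, #5}.
  C-α→#2 10, C-β→#1 4, C-γ→#5 5, C-δ→#1 5, C-ε→#5 7, C-ζ→#1 3  ⇒ total 34.
Compare {#1, #4, #5}: total 36.
Compare {#1, #3, #5}: total 37.
No size-3 selection does better; minimum is 34.

34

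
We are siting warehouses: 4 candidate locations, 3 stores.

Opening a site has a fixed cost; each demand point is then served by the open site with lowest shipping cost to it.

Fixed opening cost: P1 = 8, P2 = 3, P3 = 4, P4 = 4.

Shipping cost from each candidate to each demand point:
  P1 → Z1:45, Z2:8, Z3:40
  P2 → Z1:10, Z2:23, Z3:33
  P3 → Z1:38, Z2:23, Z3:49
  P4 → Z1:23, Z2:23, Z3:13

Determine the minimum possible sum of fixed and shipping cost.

Open {P1, P2, P4}: assign each demand point to its cheapest open site.
  Z1→P2 10, Z2→P1 8, Z3→P4 13
  shipping cost 31, fixed 15 → total 46.
Compare {P1, P2, P3, P4}: shipping cost 31 + fixed 19 = 50.
Compare {P2, P4}: shipping cost 46 + fixed 7 = 53.
Compare {P1, P4}: shipping cost 44 + fixed 12 = 56.
All other subsets cost ≥ 50. Minimum total cost: 46.

46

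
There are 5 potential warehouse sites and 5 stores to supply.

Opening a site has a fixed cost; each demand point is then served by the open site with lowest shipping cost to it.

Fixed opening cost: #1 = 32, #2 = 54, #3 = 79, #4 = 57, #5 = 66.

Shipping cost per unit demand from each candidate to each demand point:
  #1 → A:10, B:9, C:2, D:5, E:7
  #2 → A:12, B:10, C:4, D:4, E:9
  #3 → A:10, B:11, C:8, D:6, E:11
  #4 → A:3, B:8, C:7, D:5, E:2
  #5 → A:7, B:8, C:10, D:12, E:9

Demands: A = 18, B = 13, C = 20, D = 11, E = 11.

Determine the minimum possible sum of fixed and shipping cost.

364

Open {#1, #4}: assign each demand point to its cheapest open site.
  A→#4 18×3=54, B→#4 13×8=104, C→#1 20×2=40, D→#1 11×5=55, E→#4 11×2=22
  shipping cost 275, fixed 89 → total 364.
Compare {#1, #2, #4}: shipping cost 264 + fixed 143 = 407.
Compare {#2, #4}: shipping cost 304 + fixed 111 = 415.
Compare {#1, #4, #5}: shipping cost 275 + fixed 155 = 430.
All other subsets cost ≥ 407. Minimum total cost: 364.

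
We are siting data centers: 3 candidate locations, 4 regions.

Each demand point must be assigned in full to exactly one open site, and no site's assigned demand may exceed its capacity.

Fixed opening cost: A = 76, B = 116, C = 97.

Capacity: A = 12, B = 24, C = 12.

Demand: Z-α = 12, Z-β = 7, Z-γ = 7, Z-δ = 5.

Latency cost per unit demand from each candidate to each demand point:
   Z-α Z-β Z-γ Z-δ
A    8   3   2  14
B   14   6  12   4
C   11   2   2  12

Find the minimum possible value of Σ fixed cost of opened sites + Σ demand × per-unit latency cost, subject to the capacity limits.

Open {A, B}; cheapest assignment that respects the capacities:
  A (cap 12, load 12): Z-α — cost 12×8 = 96
  B (cap 24, load 19): Z-β, Z-γ, Z-δ — cost 7×6 + 7×12 + 5×4 = 146
  Shipping 242, fixed 192 → total 434.
  Any other capacity-feasible assignment to {A, B} ships for at least 242.
Compare {B, C}: its best feasible assignment gives total 457.
Compare {A, B, C}: its best feasible assignment gives total 461.
Every other set of open sites that can feasibly serve all demand totals ≥ 457 even under its best assignment. Minimum: 434.

434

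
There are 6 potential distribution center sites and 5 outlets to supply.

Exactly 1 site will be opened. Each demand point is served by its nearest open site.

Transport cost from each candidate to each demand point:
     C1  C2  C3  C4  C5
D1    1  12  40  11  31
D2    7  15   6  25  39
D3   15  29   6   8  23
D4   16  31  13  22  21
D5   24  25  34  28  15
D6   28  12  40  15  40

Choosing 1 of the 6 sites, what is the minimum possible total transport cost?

81

Open {D3}.
  C1→D3 15, C2→D3 29, C3→D3 6, C4→D3 8, C5→D3 23  ⇒ total 81.
Compare {D2}: total 92.
Compare {D1}: total 95.
No size-1 selection does better; minimum is 81.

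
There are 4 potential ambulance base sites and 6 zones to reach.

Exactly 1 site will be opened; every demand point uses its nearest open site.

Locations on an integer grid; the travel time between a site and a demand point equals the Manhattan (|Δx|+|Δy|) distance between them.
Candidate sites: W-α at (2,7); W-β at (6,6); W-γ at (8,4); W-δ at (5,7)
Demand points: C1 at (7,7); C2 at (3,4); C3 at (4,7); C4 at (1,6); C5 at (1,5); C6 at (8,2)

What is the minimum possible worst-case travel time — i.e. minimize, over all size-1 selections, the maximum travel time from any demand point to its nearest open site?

6

Open {W-β}.
  Farthest demand point is C5 at travel time 6 (to W-β); all others are ≤ 6.
With {W-δ} the worst case is 8.
With {W-γ} the worst case is 9.
No size-1 selection achieves below 6.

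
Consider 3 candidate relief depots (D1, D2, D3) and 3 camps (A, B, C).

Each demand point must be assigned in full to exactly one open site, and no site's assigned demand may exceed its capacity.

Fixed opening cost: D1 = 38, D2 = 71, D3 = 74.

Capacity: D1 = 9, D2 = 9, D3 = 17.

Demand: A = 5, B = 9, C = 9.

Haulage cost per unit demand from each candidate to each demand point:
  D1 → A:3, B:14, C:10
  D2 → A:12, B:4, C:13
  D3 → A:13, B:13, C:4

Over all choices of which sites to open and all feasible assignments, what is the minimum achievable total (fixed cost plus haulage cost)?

270

Open {D1, D2, D3}; cheapest assignment that respects the capacities:
  D1 (cap 9, load 5): A — cost 5×3 = 15
  D2 (cap 9, load 9): B — cost 9×4 = 36
  D3 (cap 17, load 9): C — cost 9×4 = 36
  Shipping 87, fixed 183 → total 270.
  Any other capacity-feasible assignment to {D1, D2, D3} ships for at least 87.
Compare {D2, D3}: its best feasible assignment gives total 282.
Compare {D1, D3}: its best feasible assignment gives total 339.
Every other set of open sites that can feasibly serve all demand totals ≥ 282 even under its best assignment. Minimum: 270.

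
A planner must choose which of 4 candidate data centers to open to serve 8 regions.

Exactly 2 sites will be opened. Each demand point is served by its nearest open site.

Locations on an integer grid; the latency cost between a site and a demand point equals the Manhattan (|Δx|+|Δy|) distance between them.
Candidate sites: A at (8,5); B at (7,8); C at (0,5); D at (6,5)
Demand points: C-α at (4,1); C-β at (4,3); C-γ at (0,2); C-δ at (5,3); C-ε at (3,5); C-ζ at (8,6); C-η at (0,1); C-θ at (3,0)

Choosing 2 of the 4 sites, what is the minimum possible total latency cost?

Open {C, D}.
  C-α→D 6, C-β→D 4, C-γ→C 3, C-δ→D 3, C-ε→C 3, C-ζ→D 3, C-η→C 4, C-θ→C 8  ⇒ total 34.
Compare {A, C}: total 38.
Compare {B, C}: total 42.
No size-2 selection does better; minimum is 34.

34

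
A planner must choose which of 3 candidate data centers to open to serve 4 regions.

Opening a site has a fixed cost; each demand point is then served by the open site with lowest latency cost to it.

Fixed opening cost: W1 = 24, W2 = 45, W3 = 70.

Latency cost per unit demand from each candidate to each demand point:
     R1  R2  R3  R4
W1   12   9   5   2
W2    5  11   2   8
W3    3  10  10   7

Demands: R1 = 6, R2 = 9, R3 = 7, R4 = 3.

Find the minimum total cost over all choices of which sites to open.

Open {W1, W2}: assign each demand point to its cheapest open site.
  R1→W2 6×5=30, R2→W1 9×9=81, R3→W2 7×2=14, R4→W1 3×2=6
  latency cost 131, fixed 69 → total 200.
Compare {W2}: latency cost 167 + fixed 45 = 212.
Compare {W1}: latency cost 194 + fixed 24 = 218.
Compare {W1, W3}: latency cost 140 + fixed 94 = 234.
All other subsets cost ≥ 212. Minimum total cost: 200.

200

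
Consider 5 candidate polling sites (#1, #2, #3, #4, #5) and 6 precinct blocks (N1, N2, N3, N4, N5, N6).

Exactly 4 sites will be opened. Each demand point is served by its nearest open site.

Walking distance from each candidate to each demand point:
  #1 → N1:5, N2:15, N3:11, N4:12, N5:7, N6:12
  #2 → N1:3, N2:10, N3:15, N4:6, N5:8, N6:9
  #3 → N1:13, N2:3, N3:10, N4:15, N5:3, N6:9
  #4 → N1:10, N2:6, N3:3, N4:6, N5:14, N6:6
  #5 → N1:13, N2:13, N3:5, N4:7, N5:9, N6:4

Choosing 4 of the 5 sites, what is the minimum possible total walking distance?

Open {#2, #3, #4, #5}.
  N1→#2 3, N2→#3 3, N3→#4 3, N4→#2 6, N5→#3 3, N6→#5 4  ⇒ total 22.
Compare {#1, #2, #3, #4}: total 24.
Compare {#1, #2, #3, #5}: total 24.
No size-4 selection does better; minimum is 22.

22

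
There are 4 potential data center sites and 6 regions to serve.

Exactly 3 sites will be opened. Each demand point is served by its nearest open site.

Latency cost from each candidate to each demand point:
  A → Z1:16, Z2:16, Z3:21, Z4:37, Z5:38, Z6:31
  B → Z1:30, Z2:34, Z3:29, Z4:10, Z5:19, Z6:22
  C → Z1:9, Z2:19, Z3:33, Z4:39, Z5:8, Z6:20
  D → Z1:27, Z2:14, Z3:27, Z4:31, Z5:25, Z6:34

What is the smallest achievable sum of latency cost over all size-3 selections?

Open {A, B, C}.
  Z1→C 9, Z2→A 16, Z3→A 21, Z4→B 10, Z5→C 8, Z6→C 20  ⇒ total 84.
Compare {B, C, D}: total 88.
Compare {A, B, D}: total 102.
No size-3 selection does better; minimum is 84.

84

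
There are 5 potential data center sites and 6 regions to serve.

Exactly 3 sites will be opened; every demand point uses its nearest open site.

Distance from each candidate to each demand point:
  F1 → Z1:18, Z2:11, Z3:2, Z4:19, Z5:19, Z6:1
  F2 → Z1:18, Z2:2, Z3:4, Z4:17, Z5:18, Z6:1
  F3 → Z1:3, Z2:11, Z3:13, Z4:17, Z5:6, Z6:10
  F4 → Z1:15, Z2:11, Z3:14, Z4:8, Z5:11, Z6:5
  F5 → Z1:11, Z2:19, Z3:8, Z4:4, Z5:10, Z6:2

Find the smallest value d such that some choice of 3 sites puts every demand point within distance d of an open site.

Open {F2, F3, F5}.
  Farthest demand point is Z5 at distance 6 (to F3); all others are ≤ 6.
With {F2, F3, F4} the worst case is 8.
With {F1, F2, F5} the worst case is 11.
No size-3 selection achieves below 6.

6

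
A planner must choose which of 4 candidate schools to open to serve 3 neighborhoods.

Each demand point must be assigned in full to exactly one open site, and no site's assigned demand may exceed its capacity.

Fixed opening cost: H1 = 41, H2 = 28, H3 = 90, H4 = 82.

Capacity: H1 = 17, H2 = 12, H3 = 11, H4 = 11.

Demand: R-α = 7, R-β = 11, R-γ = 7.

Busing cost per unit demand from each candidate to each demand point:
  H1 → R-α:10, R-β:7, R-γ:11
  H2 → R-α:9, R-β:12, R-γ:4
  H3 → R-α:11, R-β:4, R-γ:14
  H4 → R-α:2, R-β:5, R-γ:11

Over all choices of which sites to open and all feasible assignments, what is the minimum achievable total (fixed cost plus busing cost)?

270

Open {H1, H2, H4}; cheapest assignment that respects the capacities:
  H1 (cap 17, load 11): R-β — cost 11×7 = 77
  H2 (cap 12, load 7): R-γ — cost 7×4 = 28
  H4 (cap 11, load 7): R-α — cost 7×2 = 14
  Shipping 119, fixed 151 → total 270.
  Any other capacity-feasible assignment to {H1, H2, H4} ships for at least 119.
Compare {H2, H3, H4}: its best feasible assignment gives total 286.
Compare {H1, H2, H3}: its best feasible assignment gives total 301.
Every other set of open sites that can feasibly serve all demand totals ≥ 286 even under its best assignment. Minimum: 270.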